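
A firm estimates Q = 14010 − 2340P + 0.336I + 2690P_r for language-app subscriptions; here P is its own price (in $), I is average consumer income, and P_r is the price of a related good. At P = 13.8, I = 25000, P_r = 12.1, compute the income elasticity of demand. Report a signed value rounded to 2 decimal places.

0.37

At the given values, Q = 14010 − 2340(13.8) + 0.336(25000) + 2690(12.1) = 22667.
∂Q/∂I = 0.336.
E = (0.336) × (25000/22667) = 0.3705…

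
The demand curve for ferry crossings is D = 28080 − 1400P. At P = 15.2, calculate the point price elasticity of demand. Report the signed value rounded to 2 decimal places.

-3.13

dD/dP = −1400. At P = 15.2, D = 28080 − 1400(15.2) = 6800.
Ed = (dD/dP)·(P/D) = −1400 × (15.2/6800) = -3.1294…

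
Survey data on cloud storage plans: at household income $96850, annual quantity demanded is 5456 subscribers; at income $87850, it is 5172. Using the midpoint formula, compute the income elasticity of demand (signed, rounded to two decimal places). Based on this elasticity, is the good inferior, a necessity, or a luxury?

%ΔQ = (5172 − 5456)/[( 5456 + 5172)/2] = -284/5314 = -0.053443…
%ΔIncome = (87850 − 96850)/[( 96850 + 87850)/2] = -9000/92350 = -0.097455…
E_income = (-284/5314) / (-9000/92350) = 0.5483…
0 < E_income < 1 ⇒ normal good, necessity.

0.55; necessity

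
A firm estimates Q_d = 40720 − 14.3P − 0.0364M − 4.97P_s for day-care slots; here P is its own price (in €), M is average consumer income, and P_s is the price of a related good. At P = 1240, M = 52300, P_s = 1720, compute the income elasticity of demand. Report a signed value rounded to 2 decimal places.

-0.15

At the given values, Q_d = 40720 − 14.3(1240) − 0.0364(52300) − 4.97(1720) = 12535.88.
∂Q_d/∂M = -0.0364.
E = (-0.0364) × (52300/12535.88) = -0.1518…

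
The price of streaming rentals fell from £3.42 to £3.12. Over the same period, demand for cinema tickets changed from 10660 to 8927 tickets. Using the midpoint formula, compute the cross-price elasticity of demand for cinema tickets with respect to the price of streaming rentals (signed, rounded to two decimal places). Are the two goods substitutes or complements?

%ΔQ_{cinema tickets} = (8927 − 10660)/avg = -1733/9793.5 = -0.176954…
%ΔP_{streaming rentals} = (3.12 − 3.42)/avg = -0.3/3.27 = -0.091743…
E_cross = (-1733/9793.5) / (-0.3/3.27) = 1.9287…
E_cross > 0 ⇒ the goods are substitutes.

1.93; substitutes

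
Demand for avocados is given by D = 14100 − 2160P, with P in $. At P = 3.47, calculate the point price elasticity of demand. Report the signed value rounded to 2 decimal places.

-1.13

dD/dP = −2160. At P = 3.47, D = 14100 − 2160(3.47) = 6604.8.
Ed = (dD/dP)·(P/D) = −2160 × (3.47/6604.8) = -1.1348…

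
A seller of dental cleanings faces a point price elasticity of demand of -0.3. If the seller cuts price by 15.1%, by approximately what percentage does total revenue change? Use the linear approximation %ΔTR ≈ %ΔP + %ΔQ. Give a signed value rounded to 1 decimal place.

-10.6%

%ΔQ ≈ Ed × %ΔP = (-0.3) × (-15.1%) = +4.5300%
%ΔTR ≈ %ΔP + %ΔQ = (-15.1%) + (+4.5300%) = -10.5700%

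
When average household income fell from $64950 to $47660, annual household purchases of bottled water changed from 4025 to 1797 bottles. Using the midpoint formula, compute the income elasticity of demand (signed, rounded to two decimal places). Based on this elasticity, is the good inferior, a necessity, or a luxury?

%ΔQ = (1797 − 4025)/[( 4025 + 1797)/2] = -2228/2911 = -0.765372…
%ΔIncome = (47660 − 64950)/[( 64950 + 47660)/2] = -17290/56305 = -0.307077…
E_income = (-2228/2911) / (-17290/56305) = 2.4924…
E_income > 1 ⇒ normal good, luxury.

2.49; luxury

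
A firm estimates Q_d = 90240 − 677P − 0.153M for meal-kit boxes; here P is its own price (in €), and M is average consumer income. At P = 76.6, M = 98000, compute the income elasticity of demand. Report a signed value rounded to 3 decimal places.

-0.641

At the given values, Q_d = 90240 − 677(76.6) − 0.153(98000) = 23387.8.
∂Q_d/∂M = -0.153.
E = (-0.153) × (98000/23387.8) = -0.64110…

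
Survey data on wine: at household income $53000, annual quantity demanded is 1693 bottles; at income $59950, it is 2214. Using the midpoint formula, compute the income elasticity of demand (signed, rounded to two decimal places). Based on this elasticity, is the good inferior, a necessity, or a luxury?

%ΔQ = (2214 − 1693)/[( 1693 + 2214)/2] = 521/1953.5 = 0.266700…
%ΔIncome = (59950 − 53000)/[( 53000 + 59950)/2] = 6950/56475 = 0.123063…
E_income = (521/1953.5) / (6950/56475) = 2.1671…
E_income > 1 ⇒ normal good, luxury.

2.17; luxury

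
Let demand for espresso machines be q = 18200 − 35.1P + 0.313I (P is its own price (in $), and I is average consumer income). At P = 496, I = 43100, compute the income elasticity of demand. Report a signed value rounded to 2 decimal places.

0.94

At the given values, q = 18200 − 35.1(496) + 0.313(43100) = 14280.7.
∂q/∂I = 0.313.
E = (0.313) × (43100/14280.7) = 0.9446…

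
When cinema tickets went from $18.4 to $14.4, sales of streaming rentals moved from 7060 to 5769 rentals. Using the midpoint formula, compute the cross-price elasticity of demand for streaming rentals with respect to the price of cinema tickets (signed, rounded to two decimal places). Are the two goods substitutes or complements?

%ΔQ_{streaming rentals} = (5769 − 7060)/avg = -1291/6414.5 = -0.201262…
%ΔP_{cinema tickets} = (14.4 − 18.4)/avg = -4/16.4 = -0.243902…
E_cross = (-1291/6414.5) / (-4/16.4) = 0.8251…
E_cross > 0 ⇒ the goods are substitutes.

0.83; substitutes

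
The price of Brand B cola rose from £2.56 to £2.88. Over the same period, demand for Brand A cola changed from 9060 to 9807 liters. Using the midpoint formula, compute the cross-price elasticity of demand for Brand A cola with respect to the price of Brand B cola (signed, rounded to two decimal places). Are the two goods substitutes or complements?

%ΔQ_{Brand A cola} = (9807 − 9060)/avg = 747/9433.5 = 0.079185…
%ΔP_{Brand B cola} = (2.88 − 2.56)/avg = 0.32/2.72 = 0.117647…
E_cross = (747/9433.5) / (0.32/2.72) = 0.6730…
E_cross > 0 ⇒ the goods are substitutes.

0.67; substitutes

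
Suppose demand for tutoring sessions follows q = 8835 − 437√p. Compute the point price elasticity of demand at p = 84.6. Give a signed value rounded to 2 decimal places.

dq/dp = −437/(2√p) = -23.7556. At p = 84.6, q = 4815.55.
Ed = (dq/dp)·(p/q) = (-23.7556) × (84.6/4815.55) = -0.4173…

-0.42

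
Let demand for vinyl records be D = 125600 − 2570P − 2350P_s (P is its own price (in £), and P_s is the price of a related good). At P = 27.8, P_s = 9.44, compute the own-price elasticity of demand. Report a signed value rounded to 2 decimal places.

-2.23

At the given values, D = 125600 − 2570(27.8) − 2350(9.44) = 31970.
∂D/∂P = −2570.
E = (-2570) × (27.8/31970) = -2.2347…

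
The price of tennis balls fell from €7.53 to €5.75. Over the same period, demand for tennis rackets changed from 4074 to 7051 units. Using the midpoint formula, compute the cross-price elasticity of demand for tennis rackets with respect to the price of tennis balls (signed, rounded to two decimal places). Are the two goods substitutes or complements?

-2.00; complements

%ΔQ_{tennis rackets} = (7051 − 4074)/avg = 2977/5562.5 = 0.535191…
%ΔP_{tennis balls} = (5.75 − 7.53)/avg = -1.78/6.64 = -0.268072…
E_cross = (2977/5562.5) / (-1.78/6.64) = -1.9964…
E_cross < 0 ⇒ the goods are complements.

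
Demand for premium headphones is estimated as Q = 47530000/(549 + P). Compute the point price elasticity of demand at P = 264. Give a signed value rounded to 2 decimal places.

-0.32

dQ/dP = −47530000/(549 + P)² = -71.9096. At P = 264, Q = 58462.5.
Ed = (dQ/dP)·(P/Q) = (-71.9096) × (264/58462.5) = -0.3247…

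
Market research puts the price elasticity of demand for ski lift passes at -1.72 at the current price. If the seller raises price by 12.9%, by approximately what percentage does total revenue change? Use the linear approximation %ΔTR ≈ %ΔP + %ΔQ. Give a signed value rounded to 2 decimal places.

-9.29%

%ΔQ ≈ Ed × %ΔP = (-1.72) × (+12.9%) = -22.1880%
%ΔTR ≈ %ΔP + %ΔQ = (+12.9%) + (-22.1880%) = -9.2880%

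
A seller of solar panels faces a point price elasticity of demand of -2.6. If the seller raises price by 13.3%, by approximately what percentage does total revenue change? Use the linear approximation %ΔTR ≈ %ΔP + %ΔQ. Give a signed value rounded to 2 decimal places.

%ΔQ ≈ Ed × %ΔP = (-2.6) × (+13.3%) = -34.5800%
%ΔTR ≈ %ΔP + %ΔQ = (+13.3%) + (-34.5800%) = -21.2800%

-21.28%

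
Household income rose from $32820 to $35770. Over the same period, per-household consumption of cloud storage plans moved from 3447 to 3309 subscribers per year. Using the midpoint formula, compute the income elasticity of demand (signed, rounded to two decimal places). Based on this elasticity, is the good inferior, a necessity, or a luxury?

-0.47; inferior

%ΔQ = (3309 − 3447)/[( 3447 + 3309)/2] = -138/3378 = -0.040852…
%ΔIncome = (35770 − 32820)/[( 32820 + 35770)/2] = 2950/34295 = 0.086018…
E_income = (-138/3378) / (2950/34295) = -0.4749…
E_income < 0 ⇒ inferior good.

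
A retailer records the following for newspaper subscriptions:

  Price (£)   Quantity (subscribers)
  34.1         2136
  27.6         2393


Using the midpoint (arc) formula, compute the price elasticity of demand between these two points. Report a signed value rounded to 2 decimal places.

-0.54

%ΔQ = (2393 − 2136) / [(2136 + 2393)/2] = 257/2264.5 = 0.113490…
%ΔP = (27.6 − 34.1) / [(34.1 + 27.6)/2] = -6.5/30.85 = -0.210696…
Arc Ed = %ΔQ / %ΔP = (257/2264.5) / (-6.5/30.85) = -0.5386…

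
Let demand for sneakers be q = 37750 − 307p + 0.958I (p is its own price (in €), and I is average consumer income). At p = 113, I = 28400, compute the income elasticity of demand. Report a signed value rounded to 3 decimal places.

At the given values, q = 37750 − 307(113) + 0.958(28400) = 30266.2.
∂q/∂I = 0.958.
E = (0.958) × (28400/30266.2) = 0.89893…

0.899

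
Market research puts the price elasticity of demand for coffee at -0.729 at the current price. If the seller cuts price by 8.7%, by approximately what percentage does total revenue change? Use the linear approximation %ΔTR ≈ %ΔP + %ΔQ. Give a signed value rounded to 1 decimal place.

%ΔQ ≈ Ed × %ΔP = (-0.729) × (-8.7%) = +6.3423%
%ΔTR ≈ %ΔP + %ΔQ = (-8.7%) + (+6.3423%) = -2.3577%

-2.4%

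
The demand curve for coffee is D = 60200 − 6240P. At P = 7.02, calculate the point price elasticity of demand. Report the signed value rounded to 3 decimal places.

-2.672

dD/dP = −6240. At P = 7.02, D = 60200 − 6240(7.02) = 16395.2.
Ed = (dD/dP)·(P/D) = −6240 × (7.02/16395.2) = -2.67180…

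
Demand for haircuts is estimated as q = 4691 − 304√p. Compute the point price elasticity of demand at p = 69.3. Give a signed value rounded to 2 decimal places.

-0.59

dq/dp = −304/(2√p) = -18.259. At p = 69.3, q = 2160.3.
Ed = (dq/dp)·(p/q) = (-18.259) × (69.3/2160.3) = -0.5857…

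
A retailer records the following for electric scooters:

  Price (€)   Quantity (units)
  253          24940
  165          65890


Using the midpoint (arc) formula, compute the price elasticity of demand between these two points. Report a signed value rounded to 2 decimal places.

-2.14

%ΔQ = (65890 − 24940) / [(24940 + 65890)/2] = 40950/45415 = 0.901684…
%ΔP = (165 − 253) / [(253 + 165)/2] = -88/209 = -0.421052…
Arc Ed = %ΔQ / %ΔP = (40950/45415) / (-88/209) = -2.1415…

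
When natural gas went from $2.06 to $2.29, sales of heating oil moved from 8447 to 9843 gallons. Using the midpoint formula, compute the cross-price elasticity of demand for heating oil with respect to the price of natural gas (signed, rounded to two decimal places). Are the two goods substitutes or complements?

%ΔQ_{heating oil} = (9843 − 8447)/avg = 1396/9145 = 0.152651…
%ΔP_{natural gas} = (2.29 − 2.06)/avg = 0.23/2.175 = 0.105747…
E_cross = (1396/9145) / (0.23/2.175) = 1.4435…
E_cross > 0 ⇒ the goods are substitutes.

1.44; substitutes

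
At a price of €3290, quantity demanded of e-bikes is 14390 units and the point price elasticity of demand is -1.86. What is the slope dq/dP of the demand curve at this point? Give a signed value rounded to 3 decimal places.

Ed = (dq/dP)·(P/q) ⇒ dq/dP = Ed·q/P = (-1.86)·14390/3290 = -8.13537…

-8.135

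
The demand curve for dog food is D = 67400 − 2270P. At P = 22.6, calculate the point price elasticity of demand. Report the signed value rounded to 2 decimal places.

dD/dP = −2270. At P = 22.6, D = 67400 − 2270(22.6) = 16098.
Ed = (dD/dP)·(P/D) = −2270 × (22.6/16098) = -3.1868…

-3.19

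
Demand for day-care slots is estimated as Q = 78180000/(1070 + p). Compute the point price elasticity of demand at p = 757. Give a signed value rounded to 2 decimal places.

-0.41

dQ/dp = −78180000/(1070 + p)² = -23.4217. At p = 757, Q = 42791.5.
Ed = (dQ/dp)·(p/Q) = (-23.4217) × (757/42791.5) = -0.4143…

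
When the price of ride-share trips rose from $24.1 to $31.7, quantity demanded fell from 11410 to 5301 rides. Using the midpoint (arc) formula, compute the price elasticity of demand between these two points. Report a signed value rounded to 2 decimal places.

-2.68

%ΔQ = (5301 − 11410) / [(11410 + 5301)/2] = -6109/8355.5 = -0.731135…
%ΔP = (31.7 − 24.1) / [(24.1 + 31.7)/2] = 7.6/27.9 = 0.272401…
Arc Ed = %ΔQ / %ΔP = (-6109/8355.5) / (7.6/27.9) = -2.6840…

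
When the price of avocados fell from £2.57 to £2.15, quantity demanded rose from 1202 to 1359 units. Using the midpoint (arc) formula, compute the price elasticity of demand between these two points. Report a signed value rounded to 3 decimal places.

%ΔQ = (1359 − 1202) / [(1202 + 1359)/2] = 157/1280.5 = 0.122608…
%ΔP = (2.15 − 2.57) / [(2.57 + 2.15)/2] = -0.42/2.36 = -0.177966…
Arc Ed = %ΔQ / %ΔP = (157/1280.5) / (-0.42/2.36) = -0.68894…

-0.689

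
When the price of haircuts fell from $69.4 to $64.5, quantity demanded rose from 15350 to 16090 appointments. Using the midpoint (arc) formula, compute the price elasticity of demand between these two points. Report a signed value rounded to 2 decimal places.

%ΔQ = (16090 − 15350) / [(15350 + 16090)/2] = 740/15720 = 0.047073…
%ΔP = (64.5 − 69.4) / [(69.4 + 64.5)/2] = -4.9/66.95 = -0.073188…
Arc Ed = %ΔQ / %ΔP = (740/15720) / (-4.9/66.95) = -0.6431…

-0.64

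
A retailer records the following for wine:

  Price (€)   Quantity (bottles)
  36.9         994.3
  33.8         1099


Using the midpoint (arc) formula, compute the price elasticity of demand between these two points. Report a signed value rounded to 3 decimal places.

%ΔQ = (1099 − 994.3) / [(994.3 + 1099)/2] = 104.7/1046.65 = 0.100033…
%ΔP = (33.8 − 36.9) / [(36.9 + 33.8)/2] = -3.1/35.35 = -0.087694…
Arc Ed = %ΔQ / %ΔP = (104.7/1046.65) / (-3.1/35.35) = -1.14070…

-1.141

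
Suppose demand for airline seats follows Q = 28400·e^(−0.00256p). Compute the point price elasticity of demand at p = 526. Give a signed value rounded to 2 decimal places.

dQ/dp = −0.00256·Q = -18.9128. At p = 526, Q = 7387.79.
Ed = (dQ/dp)·(p/Q) = (-18.9128) × (526/7387.79) = -1.3465…

-1.35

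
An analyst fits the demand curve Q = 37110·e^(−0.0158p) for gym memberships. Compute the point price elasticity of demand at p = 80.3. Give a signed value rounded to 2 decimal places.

dQ/dp = −0.0158·Q = -164.87. At p = 80.3, Q = 10434.8.
Ed = (dQ/dp)·(p/Q) = (-164.87) × (80.3/10434.8) = -1.2687…

-1.27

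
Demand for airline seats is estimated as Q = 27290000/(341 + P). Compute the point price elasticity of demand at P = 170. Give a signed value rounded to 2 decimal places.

-0.33

dQ/dP = −27290000/(341 + P)² = -104.511. At P = 170, Q = 53405.1.
Ed = (dQ/dP)·(P/Q) = (-104.511) × (170/53405.1) = -0.3326…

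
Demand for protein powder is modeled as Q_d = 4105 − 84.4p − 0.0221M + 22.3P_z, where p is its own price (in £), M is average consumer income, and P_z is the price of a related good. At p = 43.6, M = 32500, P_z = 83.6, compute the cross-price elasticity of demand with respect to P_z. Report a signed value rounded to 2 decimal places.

1.19

At the given values, Q_d = 4105 − 84.4(43.6) − 0.0221(32500) + 22.3(83.6) = 1571.19.
∂Q_d/∂P_z = 22.3.
E = (22.3) × (83.6/1571.19) = 1.1865…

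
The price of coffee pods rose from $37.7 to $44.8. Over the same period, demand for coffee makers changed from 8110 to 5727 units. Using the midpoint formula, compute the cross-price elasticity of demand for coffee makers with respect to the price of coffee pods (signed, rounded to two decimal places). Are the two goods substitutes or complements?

%ΔQ_{coffee makers} = (5727 − 8110)/avg = -2383/6918.5 = -0.344438…
%ΔP_{coffee pods} = (44.8 − 37.7)/avg = 7.1/41.25 = 0.172121…
E_cross = (-2383/6918.5) / (7.1/41.25) = -2.0011…
E_cross < 0 ⇒ the goods are complements.

-2.00; complements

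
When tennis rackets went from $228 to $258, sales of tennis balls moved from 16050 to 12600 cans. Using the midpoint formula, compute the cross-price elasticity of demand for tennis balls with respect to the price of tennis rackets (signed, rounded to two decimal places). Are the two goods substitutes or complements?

%ΔQ_{tennis balls} = (12600 − 16050)/avg = -3450/14325 = -0.240837…
%ΔP_{tennis rackets} = (258 − 228)/avg = 30/243 = 0.123456…
E_cross = (-3450/14325) / (30/243) = -1.9507…
E_cross < 0 ⇒ the goods are complements.

-1.95; complements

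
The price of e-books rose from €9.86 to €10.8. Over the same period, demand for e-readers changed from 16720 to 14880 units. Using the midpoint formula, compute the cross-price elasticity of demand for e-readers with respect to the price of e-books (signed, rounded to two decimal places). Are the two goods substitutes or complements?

-1.28; complements

%ΔQ_{e-readers} = (14880 − 16720)/avg = -1840/15800 = -0.116455…
%ΔP_{e-books} = (10.8 − 9.86)/avg = 0.94/10.33 = 0.090997…
E_cross = (-1840/15800) / (0.94/10.33) = -1.2797…
E_cross < 0 ⇒ the goods are complements.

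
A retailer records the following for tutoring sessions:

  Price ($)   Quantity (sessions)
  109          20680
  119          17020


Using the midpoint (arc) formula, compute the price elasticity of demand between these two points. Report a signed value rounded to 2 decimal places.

%ΔQ = (17020 − 20680) / [(20680 + 17020)/2] = -3660/18850 = -0.194164…
%ΔP = (119 − 109) / [(109 + 119)/2] = 10/114 = 0.087719…
Arc Ed = %ΔQ / %ΔP = (-3660/18850) / (10/114) = -2.2134…

-2.21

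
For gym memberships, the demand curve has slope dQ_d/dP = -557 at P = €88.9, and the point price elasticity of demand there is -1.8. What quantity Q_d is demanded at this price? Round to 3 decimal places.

27509.611

Ed = (dQ_d/dP)·(P/Q_d) ⇒ Q_d = (dQ_d/dP)·P/Ed = (-557)·88.9/(-1.8) = 27509.61111…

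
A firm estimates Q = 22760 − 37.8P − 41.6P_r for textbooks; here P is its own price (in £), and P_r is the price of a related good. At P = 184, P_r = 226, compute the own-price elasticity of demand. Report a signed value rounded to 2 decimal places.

-1.09

At the given values, Q = 22760 − 37.8(184) − 41.6(226) = 6403.2.
∂Q/∂P = −37.8.
E = (-37.8) × (184/6403.2) = -1.0862…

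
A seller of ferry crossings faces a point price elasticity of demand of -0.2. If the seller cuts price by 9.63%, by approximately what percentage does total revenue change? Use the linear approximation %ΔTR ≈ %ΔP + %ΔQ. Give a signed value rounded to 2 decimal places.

%ΔQ ≈ Ed × %ΔP = (-0.2) × (-9.63%) = +1.9260%
%ΔTR ≈ %ΔP + %ΔQ = (-9.63%) + (+1.9260%) = -7.7040%

-7.70%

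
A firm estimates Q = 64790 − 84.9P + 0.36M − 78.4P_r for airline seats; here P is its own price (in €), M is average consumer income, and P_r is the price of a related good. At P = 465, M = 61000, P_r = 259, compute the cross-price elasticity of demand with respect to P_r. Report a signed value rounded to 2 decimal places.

-0.75

At the given values, Q = 64790 − 84.9(465) + 0.36(61000) − 78.4(259) = 26965.9.
∂Q/∂P_r = -78.4.
E = (-78.4) × (259/26965.9) = -0.7530…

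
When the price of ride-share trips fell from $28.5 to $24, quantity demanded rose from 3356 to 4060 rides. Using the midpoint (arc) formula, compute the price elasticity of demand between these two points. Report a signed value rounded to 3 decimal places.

-1.108

%ΔQ = (4060 − 3356) / [(3356 + 4060)/2] = 704/3708 = 0.189859…
%ΔP = (24 − 28.5) / [(28.5 + 24)/2] = -4.5/26.25 = -0.171428…
Arc Ed = %ΔQ / %ΔP = (704/3708) / (-4.5/26.25) = -1.10751…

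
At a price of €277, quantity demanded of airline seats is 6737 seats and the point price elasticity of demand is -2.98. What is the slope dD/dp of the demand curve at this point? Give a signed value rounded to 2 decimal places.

Ed = (dD/dp)·(p/D) ⇒ dD/dp = Ed·D/p = (-2.98)·6737/277 = -72.4774…

-72.48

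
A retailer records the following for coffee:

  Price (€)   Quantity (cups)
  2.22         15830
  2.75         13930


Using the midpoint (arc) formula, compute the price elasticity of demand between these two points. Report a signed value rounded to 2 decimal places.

-0.60

%ΔQ = (13930 − 15830) / [(15830 + 13930)/2] = -1900/14880 = -0.127688…
%ΔP = (2.75 − 2.22) / [(2.22 + 2.75)/2] = 0.53/2.485 = 0.213279…
Arc Ed = %ΔQ / %ΔP = (-1900/14880) / (0.53/2.485) = -0.5986…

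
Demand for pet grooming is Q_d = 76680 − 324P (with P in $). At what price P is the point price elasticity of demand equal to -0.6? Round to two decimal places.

Ed = −324P/(76680 − 324P). Set this equal to -0.6:
324P = 0.6·(76680 − 324P) ⇒ 324P(1 + 0.6) = 0.6·76680
P = 0.6·76680 / (324·1.6) = 88.75

88.75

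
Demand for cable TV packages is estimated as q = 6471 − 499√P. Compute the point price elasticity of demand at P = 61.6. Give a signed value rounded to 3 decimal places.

dq/dP = −499/(2√P) = -31.7892. At P = 61.6, q = 2554.57.
Ed = (dq/dP)·(P/q) = (-31.7892) × (61.6/2554.57) = -0.76655…

-0.767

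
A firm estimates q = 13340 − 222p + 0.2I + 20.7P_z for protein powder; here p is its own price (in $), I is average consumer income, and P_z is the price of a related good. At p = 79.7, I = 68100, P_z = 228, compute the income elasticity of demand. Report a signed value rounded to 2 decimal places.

0.97

At the given values, q = 13340 − 222(79.7) + 0.2(68100) + 20.7(228) = 13986.2.
∂q/∂I = 0.2.
E = (0.2) × (68100/13986.2) = 0.9738…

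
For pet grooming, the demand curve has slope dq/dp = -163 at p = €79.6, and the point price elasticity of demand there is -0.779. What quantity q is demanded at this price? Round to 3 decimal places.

Ed = (dq/dp)·(p/q) ⇒ q = (dq/dp)·p/Ed = (-163)·79.6/(-0.779) = 16655.71245…

16655.712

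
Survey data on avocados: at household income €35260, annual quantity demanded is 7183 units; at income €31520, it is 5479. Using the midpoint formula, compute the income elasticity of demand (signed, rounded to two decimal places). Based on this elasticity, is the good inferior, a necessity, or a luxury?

2.40; luxury

%ΔQ = (5479 − 7183)/[( 7183 + 5479)/2] = -1704/6331 = -0.269151…
%ΔIncome = (31520 − 35260)/[( 35260 + 31520)/2] = -3740/33390 = -0.112009…
E_income = (-1704/6331) / (-3740/33390) = 2.4029…
E_income > 1 ⇒ normal good, luxury.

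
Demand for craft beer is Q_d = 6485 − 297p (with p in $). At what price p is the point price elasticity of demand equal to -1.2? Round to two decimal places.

Ed = −297p/(6485 − 297p). Set this equal to -1.2:
297p = 1.2·(6485 − 297p) ⇒ 297p(1 + 1.2) = 1.2·6485
p = 1.2·6485 / (297·2.2) = 11.9100…

11.91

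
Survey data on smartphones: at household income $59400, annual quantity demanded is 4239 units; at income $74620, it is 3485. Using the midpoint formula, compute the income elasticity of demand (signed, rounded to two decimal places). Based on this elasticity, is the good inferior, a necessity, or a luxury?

%ΔQ = (3485 − 4239)/[( 4239 + 3485)/2] = -754/3862 = -0.195235…
%ΔIncome = (74620 − 59400)/[( 59400 + 74620)/2] = 15220/67010 = 0.227130…
E_income = (-754/3862) / (15220/67010) = -0.8595…
E_income < 0 ⇒ inferior good.

-0.86; inferior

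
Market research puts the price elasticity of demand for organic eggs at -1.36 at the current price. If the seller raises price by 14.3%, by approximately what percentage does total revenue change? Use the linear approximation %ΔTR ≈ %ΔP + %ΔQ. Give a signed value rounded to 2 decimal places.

%ΔQ ≈ Ed × %ΔP = (-1.36) × (+14.3%) = -19.4480%
%ΔTR ≈ %ΔP + %ΔQ = (+14.3%) + (-19.4480%) = -5.1480%

-5.15%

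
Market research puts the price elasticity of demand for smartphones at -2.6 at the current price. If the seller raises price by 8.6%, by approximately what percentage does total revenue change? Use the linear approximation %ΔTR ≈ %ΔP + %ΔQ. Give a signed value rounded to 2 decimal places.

-13.76%

%ΔQ ≈ Ed × %ΔP = (-2.6) × (+8.6%) = -22.3600%
%ΔTR ≈ %ΔP + %ΔQ = (+8.6%) + (-22.3600%) = -13.7600%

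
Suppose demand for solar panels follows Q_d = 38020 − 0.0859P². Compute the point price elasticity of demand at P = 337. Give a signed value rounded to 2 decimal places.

dQ_d/dP = −2·0.0859·P = -57.8966. At P = 337, Q_d = 28264.4229.
Ed = (dQ_d/dP)·(P/Q_d) = (-57.8966) × (337/28264.4229) = -0.6903…

-0.69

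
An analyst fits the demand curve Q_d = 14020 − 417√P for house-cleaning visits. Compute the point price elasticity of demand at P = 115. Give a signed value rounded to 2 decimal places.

dQ_d/dP = −417/(2√P) = -19.4427. At P = 115, Q_d = 9548.17.
Ed = (dQ_d/dP)·(P/Q_d) = (-19.4427) × (115/9548.17) = -0.2341…

-0.23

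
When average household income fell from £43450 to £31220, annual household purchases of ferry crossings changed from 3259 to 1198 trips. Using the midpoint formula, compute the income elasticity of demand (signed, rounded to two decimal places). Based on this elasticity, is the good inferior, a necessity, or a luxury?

2.82; luxury

%ΔQ = (1198 − 3259)/[( 3259 + 1198)/2] = -2061/2228.5 = -0.924837…
%ΔIncome = (31220 − 43450)/[( 43450 + 31220)/2] = -12230/37335 = -0.327574…
E_income = (-2061/2228.5) / (-12230/37335) = 2.8232…
E_income > 1 ⇒ normal good, luxury.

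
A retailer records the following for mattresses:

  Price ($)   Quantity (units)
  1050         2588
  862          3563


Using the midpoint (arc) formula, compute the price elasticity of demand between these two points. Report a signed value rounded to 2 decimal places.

-1.61

%ΔQ = (3563 − 2588) / [(2588 + 3563)/2] = 975/3075.5 = 0.317021…
%ΔP = (862 − 1050) / [(1050 + 862)/2] = -188/956 = -0.196652…
Arc Ed = %ΔQ / %ΔP = (975/3075.5) / (-188/956) = -1.6120…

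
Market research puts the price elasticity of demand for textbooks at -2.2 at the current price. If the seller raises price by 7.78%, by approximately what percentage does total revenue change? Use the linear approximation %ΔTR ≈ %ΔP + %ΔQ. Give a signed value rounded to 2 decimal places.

-9.34%

%ΔQ ≈ Ed × %ΔP = (-2.2) × (+7.78%) = -17.1160%
%ΔTR ≈ %ΔP + %ΔQ = (+7.78%) + (-17.1160%) = -9.3360%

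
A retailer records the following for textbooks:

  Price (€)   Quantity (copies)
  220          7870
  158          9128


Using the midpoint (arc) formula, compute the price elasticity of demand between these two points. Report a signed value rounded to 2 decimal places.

%ΔQ = (9128 − 7870) / [(7870 + 9128)/2] = 1258/8499 = 0.148017…
%ΔP = (158 − 220) / [(220 + 158)/2] = -62/189 = -0.328042…
Arc Ed = %ΔQ / %ΔP = (1258/8499) / (-62/189) = -0.4512…

-0.45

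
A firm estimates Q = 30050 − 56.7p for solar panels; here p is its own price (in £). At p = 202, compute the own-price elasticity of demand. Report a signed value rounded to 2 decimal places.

-0.62

At the given values, Q = 30050 − 56.7(202) = 18596.6.
∂Q/∂p = −56.7.
E = (-56.7) × (202/18596.6) = -0.6158…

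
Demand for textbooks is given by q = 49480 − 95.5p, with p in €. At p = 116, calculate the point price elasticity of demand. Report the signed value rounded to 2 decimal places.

dq/dp = −95.5. At p = 116, q = 49480 − 95.5(116) = 38402.
Ed = (dq/dp)·(p/q) = −95.5 × (116/38402) = -0.2884…

-0.29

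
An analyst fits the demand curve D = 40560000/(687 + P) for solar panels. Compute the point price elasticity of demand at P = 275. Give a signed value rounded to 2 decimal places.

-0.29

dD/dP = −40560000/(687 + P)² = -43.8276. At P = 275, D = 42162.2.
Ed = (dD/dP)·(P/D) = (-43.8276) × (275/42162.2) = -0.2858…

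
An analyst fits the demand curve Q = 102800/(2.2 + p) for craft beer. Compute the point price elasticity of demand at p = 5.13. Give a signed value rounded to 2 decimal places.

dQ/dp = −102800/(2.2 + p)² = -1913.31. At p = 5.13, Q = 14024.6.
Ed = (dQ/dp)·(p/Q) = (-1913.31) × (5.13/14024.6) = -0.6998…

-0.70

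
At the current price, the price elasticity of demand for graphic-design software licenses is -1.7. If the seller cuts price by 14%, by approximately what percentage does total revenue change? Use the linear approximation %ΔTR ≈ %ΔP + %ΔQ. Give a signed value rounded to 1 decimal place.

+9.8%

%ΔQ ≈ Ed × %ΔP = (-1.7) × (-14%) = +23.8000%
%ΔTR ≈ %ΔP + %ΔQ = (-14%) + (+23.8000%) = +9.8000%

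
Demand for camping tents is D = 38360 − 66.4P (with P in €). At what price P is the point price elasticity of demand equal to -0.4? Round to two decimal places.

165.06

Ed = −66.4P/(38360 − 66.4P). Set this equal to -0.4:
66.4P = 0.4·(38360 − 66.4P) ⇒ 66.4P(1 + 0.4) = 0.4·38360
P = 0.4·38360 / (66.4·1.4) = 165.0602…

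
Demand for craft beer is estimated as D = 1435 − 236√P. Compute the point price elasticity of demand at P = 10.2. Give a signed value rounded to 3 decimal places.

-0.553

dD/dP = −236/(2√P) = -36.9472. At P = 10.2, D = 681.276.
Ed = (dD/dP)·(P/D) = (-36.9472) × (10.2/681.276) = -0.55317…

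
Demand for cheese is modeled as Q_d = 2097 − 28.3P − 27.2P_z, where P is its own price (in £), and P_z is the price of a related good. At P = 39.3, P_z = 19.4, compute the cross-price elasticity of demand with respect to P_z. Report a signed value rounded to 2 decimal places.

-1.15

At the given values, Q_d = 2097 − 28.3(39.3) − 27.2(19.4) = 457.13.
∂Q_d/∂P_z = -27.2.
E = (-27.2) × (19.4/457.13) = -1.1543…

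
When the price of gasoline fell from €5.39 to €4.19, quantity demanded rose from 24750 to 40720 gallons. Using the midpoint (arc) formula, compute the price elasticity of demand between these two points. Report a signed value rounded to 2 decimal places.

-1.95

%ΔQ = (40720 − 24750) / [(24750 + 40720)/2] = 15970/32735 = 0.487857…
%ΔP = (4.19 − 5.39) / [(5.39 + 4.19)/2] = -1.2/4.79 = -0.250521…
Arc Ed = %ΔQ / %ΔP = (15970/32735) / (-1.2/4.79) = -1.9473…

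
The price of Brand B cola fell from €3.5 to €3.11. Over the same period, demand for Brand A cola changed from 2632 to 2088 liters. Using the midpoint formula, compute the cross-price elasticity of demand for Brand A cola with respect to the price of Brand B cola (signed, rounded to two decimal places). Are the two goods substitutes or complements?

%ΔQ_{Brand A cola} = (2088 − 2632)/avg = -544/2360 = -0.230508…
%ΔP_{Brand B cola} = (3.11 − 3.5)/avg = -0.39/3.305 = -0.118003…
E_cross = (-544/2360) / (-0.39/3.305) = 1.9534…
E_cross > 0 ⇒ the goods are substitutes.

1.95; substitutes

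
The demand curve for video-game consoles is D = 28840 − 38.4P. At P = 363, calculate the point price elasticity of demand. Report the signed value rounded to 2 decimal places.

dD/dP = −38.4. At P = 363, D = 28840 − 38.4(363) = 14900.8.
Ed = (dD/dP)·(P/D) = −38.4 × (363/14900.8) = -0.9354…

-0.94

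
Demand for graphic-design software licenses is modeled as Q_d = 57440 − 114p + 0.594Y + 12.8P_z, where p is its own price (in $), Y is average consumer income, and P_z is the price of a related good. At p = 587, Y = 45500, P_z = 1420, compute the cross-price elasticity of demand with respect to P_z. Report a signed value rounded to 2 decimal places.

At the given values, Q_d = 57440 − 114(587) + 0.594(45500) + 12.8(1420) = 35725.
∂Q_d/∂P_z = 12.8.
E = (12.8) × (1420/35725) = 0.5087…

0.51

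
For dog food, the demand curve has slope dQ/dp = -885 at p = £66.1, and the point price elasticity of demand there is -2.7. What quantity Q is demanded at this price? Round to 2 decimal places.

Ed = (dQ/dp)·(p/Q) ⇒ Q = (dQ/dp)·p/Ed = (-885)·66.1/(-2.7) = 21666.1111…

21666.11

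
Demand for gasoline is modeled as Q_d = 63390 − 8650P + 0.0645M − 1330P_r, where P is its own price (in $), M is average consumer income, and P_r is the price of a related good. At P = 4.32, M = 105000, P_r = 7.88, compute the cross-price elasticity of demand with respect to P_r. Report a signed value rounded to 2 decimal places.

-0.47

At the given values, Q_d = 63390 − 8650(4.32) + 0.0645(105000) − 1330(7.88) = 22314.1.
∂Q_d/∂P_r = -1330.
E = (-1330) × (7.88/22314.1) = -0.4696…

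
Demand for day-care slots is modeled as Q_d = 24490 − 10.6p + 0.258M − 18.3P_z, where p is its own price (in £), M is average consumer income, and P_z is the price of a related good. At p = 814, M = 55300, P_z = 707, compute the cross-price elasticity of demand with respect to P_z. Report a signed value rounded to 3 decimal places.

At the given values, Q_d = 24490 − 10.6(814) + 0.258(55300) − 18.3(707) = 17190.9.
∂Q_d/∂P_z = -18.3.
E = (-18.3) × (707/17190.9) = -0.75261…

-0.753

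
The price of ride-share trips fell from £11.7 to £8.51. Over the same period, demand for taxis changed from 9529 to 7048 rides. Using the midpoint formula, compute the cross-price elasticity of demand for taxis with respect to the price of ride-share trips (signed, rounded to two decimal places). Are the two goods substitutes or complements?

%ΔQ_{taxis} = (7048 − 9529)/avg = -2481/8288.5 = -0.299330…
%ΔP_{ride-share trips} = (8.51 − 11.7)/avg = -3.19/10.105 = -0.315685…
E_cross = (-2481/8288.5) / (-3.19/10.105) = 0.9481…
E_cross > 0 ⇒ the goods are substitutes.

0.95; substitutes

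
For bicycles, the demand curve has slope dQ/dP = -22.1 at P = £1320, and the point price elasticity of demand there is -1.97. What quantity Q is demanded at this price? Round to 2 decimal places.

Ed = (dQ/dP)·(P/Q) ⇒ Q = (dQ/dP)·P/Ed = (-22.1)·1320/(-1.97) = 14808.1218…

14808.12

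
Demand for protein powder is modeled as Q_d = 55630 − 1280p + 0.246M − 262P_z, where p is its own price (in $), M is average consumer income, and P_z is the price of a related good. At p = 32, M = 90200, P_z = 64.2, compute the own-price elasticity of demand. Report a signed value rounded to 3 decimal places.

-2.044

At the given values, Q_d = 55630 − 1280(32) + 0.246(90200) − 262(64.2) = 20038.8.
∂Q_d/∂p = −1280.
E = (-1280) × (32/20038.8) = -2.04403…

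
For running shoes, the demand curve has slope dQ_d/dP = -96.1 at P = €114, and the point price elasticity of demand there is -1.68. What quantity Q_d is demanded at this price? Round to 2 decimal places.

6521.07

Ed = (dQ_d/dP)·(P/Q_d) ⇒ Q_d = (dQ_d/dP)·P/Ed = (-96.1)·114/(-1.68) = 6521.0714…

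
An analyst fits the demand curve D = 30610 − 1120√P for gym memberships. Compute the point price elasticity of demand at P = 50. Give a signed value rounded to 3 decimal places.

dD/dP = −1120/(2√P) = -79.196. At P = 50, D = 22690.4.
Ed = (dD/dP)·(P/D) = (-79.196) × (50/22690.4) = -0.17451…

-0.175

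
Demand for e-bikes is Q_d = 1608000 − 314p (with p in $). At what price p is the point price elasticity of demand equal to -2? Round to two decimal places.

Ed = −314p/(1608000 − 314p). Set this equal to -2:
314p = 2·(1608000 − 314p) ⇒ 314p(1 + 2) = 2·1608000
p = 2·1608000 / (314·3) = 3414.0127…

3414.01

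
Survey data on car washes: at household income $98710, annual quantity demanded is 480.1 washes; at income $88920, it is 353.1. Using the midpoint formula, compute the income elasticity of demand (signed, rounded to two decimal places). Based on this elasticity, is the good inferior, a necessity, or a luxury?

%ΔQ = (353.1 − 480.1)/[( 480.1 + 353.1)/2] = -127/416.6 = -0.304848…
%ΔIncome = (88920 − 98710)/[( 98710 + 88920)/2] = -9790/93815 = -0.104354…
E_income = (-127/416.6) / (-9790/93815) = 2.9212…
E_income > 1 ⇒ normal good, luxury.

2.92; luxury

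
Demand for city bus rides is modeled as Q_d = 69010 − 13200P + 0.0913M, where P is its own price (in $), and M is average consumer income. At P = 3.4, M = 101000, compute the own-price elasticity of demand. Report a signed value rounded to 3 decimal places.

At the given values, Q_d = 69010 − 13200(3.4) + 0.0913(101000) = 33351.3.
∂Q_d/∂P = −13200.
E = (-13200) × (3.4/33351.3) = -1.34567…

-1.346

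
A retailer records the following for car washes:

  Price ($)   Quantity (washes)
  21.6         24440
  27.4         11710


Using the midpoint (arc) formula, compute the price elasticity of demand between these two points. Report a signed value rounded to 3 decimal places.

%ΔQ = (11710 − 24440) / [(24440 + 11710)/2] = -12730/18075 = -0.704287…
%ΔP = (27.4 − 21.6) / [(21.6 + 27.4)/2] = 5.8/24.5 = 0.236734…
Arc Ed = %ΔQ / %ΔP = (-12730/18075) / (5.8/24.5) = -2.97500…

-2.975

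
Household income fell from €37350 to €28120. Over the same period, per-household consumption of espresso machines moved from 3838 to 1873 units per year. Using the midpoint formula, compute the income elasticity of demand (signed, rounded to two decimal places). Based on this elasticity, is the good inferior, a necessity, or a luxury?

2.44; luxury

%ΔQ = (1873 − 3838)/[( 3838 + 1873)/2] = -1965/2855.5 = -0.688145…
%ΔIncome = (28120 − 37350)/[( 37350 + 28120)/2] = -9230/32735 = -0.281961…
E_income = (-1965/2855.5) / (-9230/32735) = 2.4405…
E_income > 1 ⇒ normal good, luxury.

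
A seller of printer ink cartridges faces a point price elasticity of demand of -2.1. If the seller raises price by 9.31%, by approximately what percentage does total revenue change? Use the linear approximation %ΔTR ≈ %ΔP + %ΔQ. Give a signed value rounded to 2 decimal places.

-10.24%

%ΔQ ≈ Ed × %ΔP = (-2.1) × (+9.31%) = -19.5510%
%ΔTR ≈ %ΔP + %ΔQ = (+9.31%) + (-19.5510%) = -10.2410%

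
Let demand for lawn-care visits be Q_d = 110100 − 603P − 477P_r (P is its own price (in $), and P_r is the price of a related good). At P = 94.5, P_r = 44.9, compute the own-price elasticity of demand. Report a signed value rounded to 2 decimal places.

-1.80

At the given values, Q_d = 110100 − 603(94.5) − 477(44.9) = 31699.2.
∂Q_d/∂P = −603.
E = (-603) × (94.5/31699.2) = -1.7976…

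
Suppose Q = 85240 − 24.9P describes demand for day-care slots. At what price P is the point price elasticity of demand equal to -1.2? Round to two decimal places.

Ed = −24.9P/(85240 − 24.9P). Set this equal to -1.2:
24.9P = 1.2·(85240 − 24.9P) ⇒ 24.9P(1 + 1.2) = 1.2·85240
P = 1.2·85240 / (24.9·2.2) = 1867.2508…

1867.25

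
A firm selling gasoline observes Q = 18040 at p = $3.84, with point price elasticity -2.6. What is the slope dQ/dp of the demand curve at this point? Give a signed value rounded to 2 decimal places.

Ed = (dQ/dp)·(p/Q) ⇒ dQ/dp = Ed·Q/p = (-2.6)·18040/3.84 = -12214.5833…

-12214.58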